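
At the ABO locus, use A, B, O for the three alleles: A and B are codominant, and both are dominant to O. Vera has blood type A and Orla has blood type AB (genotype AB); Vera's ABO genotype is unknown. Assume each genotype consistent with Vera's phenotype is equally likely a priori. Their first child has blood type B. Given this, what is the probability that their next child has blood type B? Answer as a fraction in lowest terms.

Possible genotypes: Vera ∈ {AA, AO}; Orla ∈ {AB}.
Weight each parental genotype pair by prior × P(type-B child):
  AO × AB: posterior weight 1; P(next child type B) = 1/4.
Weighted sum = 1/4.

1/4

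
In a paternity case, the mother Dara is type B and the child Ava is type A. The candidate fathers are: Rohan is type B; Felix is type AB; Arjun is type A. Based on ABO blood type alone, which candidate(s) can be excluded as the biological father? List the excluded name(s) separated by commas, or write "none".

Rohan

A candidate is excluded only if no genotype consistent with his phenotype could produce a type A child with a type B mother.
Rohan (type B): no genotype consistent with that phenotype can produce a type-A child with a type-B mother.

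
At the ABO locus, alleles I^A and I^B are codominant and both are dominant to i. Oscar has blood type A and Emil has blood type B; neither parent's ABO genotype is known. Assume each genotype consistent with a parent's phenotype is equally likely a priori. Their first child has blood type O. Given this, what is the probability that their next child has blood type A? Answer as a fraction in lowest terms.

Possible genotypes: Oscar ∈ {I^A I^A, I^A i}; Emil ∈ {I^B I^B, I^B i}.
Weight each parental genotype pair by prior × P(type-O child):
  I^A i × I^B i: posterior weight 1; P(next child type A) = 1/4.
Weighted sum = 1/4.

1/4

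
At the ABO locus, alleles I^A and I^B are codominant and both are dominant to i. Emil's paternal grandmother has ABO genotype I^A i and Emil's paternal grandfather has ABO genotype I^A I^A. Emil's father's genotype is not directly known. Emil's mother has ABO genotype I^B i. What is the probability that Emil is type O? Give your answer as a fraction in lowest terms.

1/8

Emil's father's ABO genotype from I^A i × I^A I^A: 1/2 I^A I^A, 1/2 I^A i.
Crossing each possibility with the mother I^B i and summing P(type O): 1/2·0 + 1/2·1/4 = 1/8.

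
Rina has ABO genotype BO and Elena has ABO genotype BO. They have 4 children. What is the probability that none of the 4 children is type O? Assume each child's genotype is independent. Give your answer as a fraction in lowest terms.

81/256

ABO cross BO × BO → 1/4 O, 3/4 B.
So P(type O) = 1/4 per child.
P(not type O) = 3/4 for one child; (3/4)^4 = 81/256.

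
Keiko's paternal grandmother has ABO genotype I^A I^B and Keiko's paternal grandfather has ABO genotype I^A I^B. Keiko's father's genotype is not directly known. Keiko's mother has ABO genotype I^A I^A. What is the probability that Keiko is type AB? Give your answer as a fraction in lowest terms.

Keiko's father's ABO genotype from I^A I^B × I^A I^B: 1/4 I^A I^A, 1/2 I^A I^B, 1/4 I^B I^B.
Crossing each possibility with the mother I^A I^A and summing P(type AB): 1/4·0 + 1/2·1/2 + 1/4·1 = 1/2.

1/2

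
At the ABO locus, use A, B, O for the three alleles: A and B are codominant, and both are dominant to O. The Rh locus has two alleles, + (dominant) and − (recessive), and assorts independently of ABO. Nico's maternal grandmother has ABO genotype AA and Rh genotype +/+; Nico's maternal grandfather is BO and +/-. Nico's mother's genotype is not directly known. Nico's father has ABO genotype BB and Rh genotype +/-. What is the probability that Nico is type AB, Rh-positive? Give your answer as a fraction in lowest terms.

Nico's mother's ABO genotype from AA × BO: 1/2 AB, 1/2 AO.
Crossing each possibility with the father BB and summing P(type AB): 1/2·1/2 + 1/2·1/2 = 1/2.
Similarly for Rh via the mother's Rh distribution: P(Rh+) = 7/8.
Independent loci: 1/2 × 7/8 = 7/16.

7/16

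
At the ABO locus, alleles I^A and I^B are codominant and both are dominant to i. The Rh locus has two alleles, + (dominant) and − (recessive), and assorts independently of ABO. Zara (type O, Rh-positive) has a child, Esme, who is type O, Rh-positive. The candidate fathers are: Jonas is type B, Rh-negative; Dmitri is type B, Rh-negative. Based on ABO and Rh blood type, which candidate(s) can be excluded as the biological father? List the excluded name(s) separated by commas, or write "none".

none

A candidate is excluded only if no genotype consistent with his phenotype could produce a type O, Rh-positive child with a type O, Rh-positive mother.
Every candidate has at least one consistent genotype combination, so none can be excluded.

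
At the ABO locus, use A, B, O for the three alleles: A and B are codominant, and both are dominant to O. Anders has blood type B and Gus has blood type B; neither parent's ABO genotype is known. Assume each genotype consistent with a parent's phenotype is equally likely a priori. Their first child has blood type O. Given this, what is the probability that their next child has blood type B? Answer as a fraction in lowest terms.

3/4

Possible genotypes: Anders ∈ {BB, BO}; Gus ∈ {BB, BO}.
Weight each parental genotype pair by prior × P(type-O child):
  BO × BO: posterior weight 1; P(next child type B) = 3/4.
Weighted sum = 3/4.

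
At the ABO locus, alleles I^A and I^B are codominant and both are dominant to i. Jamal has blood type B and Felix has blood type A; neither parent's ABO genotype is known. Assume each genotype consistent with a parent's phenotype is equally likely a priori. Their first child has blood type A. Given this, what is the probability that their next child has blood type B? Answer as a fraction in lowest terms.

Possible genotypes: Jamal ∈ {I^B I^B, I^B i}; Felix ∈ {I^A I^A, I^A i}.
Weight each parental genotype pair by prior × P(type-A child):
  I^B i × I^A I^A: posterior weight 2/3; P(next child type B) = 0.
  I^B i × I^A i: posterior weight 1/3; P(next child type B) = 1/4.
Weighted sum = 1/12.

1/12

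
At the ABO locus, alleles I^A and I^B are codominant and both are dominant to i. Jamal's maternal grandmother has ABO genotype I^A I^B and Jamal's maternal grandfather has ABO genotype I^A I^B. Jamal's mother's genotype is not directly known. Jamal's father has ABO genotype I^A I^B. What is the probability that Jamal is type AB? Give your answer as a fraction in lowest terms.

1/2

Jamal's mother's ABO genotype from I^A I^B × I^A I^B: 1/4 I^A I^A, 1/2 I^A I^B, 1/4 I^B I^B.
Crossing each possibility with the father I^A I^B and summing P(type AB): 1/4·1/2 + 1/2·1/2 + 1/4·1/2 = 1/2.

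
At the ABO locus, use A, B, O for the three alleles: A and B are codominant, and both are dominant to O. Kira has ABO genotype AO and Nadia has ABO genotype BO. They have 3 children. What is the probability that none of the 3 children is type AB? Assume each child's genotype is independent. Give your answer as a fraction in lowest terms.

ABO cross AO × BO → 1/4 O, 1/4 A, 1/4 B, 1/4 AB.
So P(type AB) = 1/4 per child.
P(not type AB) = 3/4 for one child; (3/4)^3 = 27/64.

27/64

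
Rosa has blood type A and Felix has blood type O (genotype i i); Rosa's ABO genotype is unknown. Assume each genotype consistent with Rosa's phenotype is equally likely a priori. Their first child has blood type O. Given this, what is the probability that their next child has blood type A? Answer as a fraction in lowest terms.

Possible genotypes: Rosa ∈ {I^A I^A, I^A i}; Felix ∈ {i i}.
Weight each parental genotype pair by prior × P(type-O child):
  I^A i × i i: posterior weight 1; P(next child type A) = 1/2.
Weighted sum = 1/2.

1/2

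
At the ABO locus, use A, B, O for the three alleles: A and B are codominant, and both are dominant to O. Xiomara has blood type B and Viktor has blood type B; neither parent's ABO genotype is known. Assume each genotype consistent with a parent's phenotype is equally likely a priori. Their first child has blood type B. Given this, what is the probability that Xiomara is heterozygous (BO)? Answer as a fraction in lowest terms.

Possible genotypes: Xiomara ∈ {BB, BO}; Viktor ∈ {BB, BO}.
Weight each parental genotype pair by prior × P(type-B child):
  BB × BB: posterior weight 4/15.
  BB × BO: posterior weight 4/15.
  BO × BB: posterior weight 4/15.
  BO × BO: posterior weight 1/5.
Sum the posterior weight over pairs where Xiomara is BO: 7/15.

7/15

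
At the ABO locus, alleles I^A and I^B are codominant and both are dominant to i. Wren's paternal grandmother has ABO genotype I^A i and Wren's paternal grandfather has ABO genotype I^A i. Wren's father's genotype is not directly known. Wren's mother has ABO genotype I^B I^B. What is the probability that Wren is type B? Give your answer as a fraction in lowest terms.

1/2

Wren's father's ABO genotype from I^A i × I^A i: 1/4 I^A I^A, 1/2 I^A i, 1/4 i i.
Crossing each possibility with the mother I^B I^B and summing P(type B): 1/4·0 + 1/2·1/2 + 1/4·1 = 1/2.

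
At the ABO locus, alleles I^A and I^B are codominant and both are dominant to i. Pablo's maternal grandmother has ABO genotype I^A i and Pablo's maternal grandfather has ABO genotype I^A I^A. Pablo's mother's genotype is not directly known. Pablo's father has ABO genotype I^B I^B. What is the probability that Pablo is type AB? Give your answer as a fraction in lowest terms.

3/4

Pablo's mother's ABO genotype from I^A i × I^A I^A: 1/2 I^A I^A, 1/2 I^A i.
Crossing each possibility with the father I^B I^B and summing P(type AB): 1/2·1 + 1/2·1/2 = 3/4.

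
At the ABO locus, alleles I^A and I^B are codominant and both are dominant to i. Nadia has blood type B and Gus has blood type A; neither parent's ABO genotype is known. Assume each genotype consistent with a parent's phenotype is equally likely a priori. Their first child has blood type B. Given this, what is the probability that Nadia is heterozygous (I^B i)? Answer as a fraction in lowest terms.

1/3

Possible genotypes: Nadia ∈ {I^B I^B, I^B i}; Gus ∈ {I^A I^A, I^A i}.
Weight each parental genotype pair by prior × P(type-B child):
  I^B I^B × I^A i: posterior weight 2/3.
  I^B i × I^A i: posterior weight 1/3.
Sum the posterior weight over pairs where Nadia is I^B i: 1/3.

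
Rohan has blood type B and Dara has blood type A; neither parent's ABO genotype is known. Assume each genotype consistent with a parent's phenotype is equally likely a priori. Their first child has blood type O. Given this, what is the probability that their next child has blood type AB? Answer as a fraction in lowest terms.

Possible genotypes: Rohan ∈ {I^B I^B, I^B i}; Dara ∈ {I^A I^A, I^A i}.
Weight each parental genotype pair by prior × P(type-O child):
  I^B i × I^A i: posterior weight 1; P(next child type AB) = 1/4.
Weighted sum = 1/4.

1/4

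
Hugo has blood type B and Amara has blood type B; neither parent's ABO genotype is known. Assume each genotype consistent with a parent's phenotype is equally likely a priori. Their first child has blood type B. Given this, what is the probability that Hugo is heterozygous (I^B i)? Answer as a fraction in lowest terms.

Possible genotypes: Hugo ∈ {I^B I^B, I^B i}; Amara ∈ {I^B I^B, I^B i}.
Weight each parental genotype pair by prior × P(type-B child):
  I^B I^B × I^B I^B: posterior weight 4/15.
  I^B I^B × I^B i: posterior weight 4/15.
  I^B i × I^B I^B: posterior weight 4/15.
  I^B i × I^B i: posterior weight 1/5.
Sum the posterior weight over pairs where Hugo is I^B i: 7/15.

7/15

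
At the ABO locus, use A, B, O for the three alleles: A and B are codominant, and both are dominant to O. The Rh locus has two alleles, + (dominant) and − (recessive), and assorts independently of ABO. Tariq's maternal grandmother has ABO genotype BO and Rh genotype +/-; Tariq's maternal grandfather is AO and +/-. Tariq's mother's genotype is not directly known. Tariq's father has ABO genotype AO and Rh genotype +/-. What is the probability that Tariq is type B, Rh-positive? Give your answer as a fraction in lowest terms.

Tariq's mother's ABO genotype from BO × AO: 1/4 AB, 1/4 AO, 1/4 BO, 1/4 OO.
Crossing each possibility with the father AO and summing P(type B): 1/4·1/4 + 1/4·0 + 1/4·1/4 + 1/4·0 = 1/8.
Similarly for Rh via the mother's Rh distribution: P(Rh+) = 3/4.
Independent loci: 1/8 × 3/4 = 3/32.

3/32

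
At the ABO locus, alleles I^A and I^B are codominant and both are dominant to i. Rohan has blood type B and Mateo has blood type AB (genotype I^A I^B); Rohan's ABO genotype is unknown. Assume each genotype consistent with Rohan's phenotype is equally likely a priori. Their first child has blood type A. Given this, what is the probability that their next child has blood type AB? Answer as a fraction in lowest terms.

Possible genotypes: Rohan ∈ {I^B I^B, I^B i}; Mateo ∈ {I^A I^B}.
Weight each parental genotype pair by prior × P(type-A child):
  I^B i × I^A I^B: posterior weight 1; P(next child type AB) = 1/4.
Weighted sum = 1/4.

1/4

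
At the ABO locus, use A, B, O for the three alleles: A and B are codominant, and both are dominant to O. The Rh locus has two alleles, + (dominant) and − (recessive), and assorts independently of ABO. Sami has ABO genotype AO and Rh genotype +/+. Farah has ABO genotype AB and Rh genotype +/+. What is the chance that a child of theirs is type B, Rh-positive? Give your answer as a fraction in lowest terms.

1/4

ABO cross AO × AB → offspring phenotypes: 1/2 A, 1/4 B, 1/4 AB.
Rh cross +/+ × +/+ → 1 Rh+.
Independent loci: P(type B, Rh-positive) = 1/4 × 1 = 1/4.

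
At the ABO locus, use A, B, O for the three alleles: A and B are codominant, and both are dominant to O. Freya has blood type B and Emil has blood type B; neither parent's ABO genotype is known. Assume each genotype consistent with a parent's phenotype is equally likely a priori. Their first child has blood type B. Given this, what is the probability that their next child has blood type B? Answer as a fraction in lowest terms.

19/20

Possible genotypes: Freya ∈ {BB, BO}; Emil ∈ {BB, BO}.
Weight each parental genotype pair by prior × P(type-B child):
  BB × BB: posterior weight 4/15; P(next child type B) = 1.
  BB × BO: posterior weight 4/15; P(next child type B) = 1.
  BO × BB: posterior weight 4/15; P(next child type B) = 1.
  BO × BO: posterior weight 1/5; P(next child type B) = 3/4.
Weighted sum = 19/20.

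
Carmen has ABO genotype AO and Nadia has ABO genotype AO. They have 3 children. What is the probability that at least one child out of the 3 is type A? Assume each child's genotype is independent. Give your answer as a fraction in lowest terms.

63/64

ABO cross AO × AO → 1/4 O, 3/4 A.
So P(type A) = 3/4 per child.
P(none) = (1/4)^3 = 1/64; P(at least one) = 1 − 1/64 = 63/64.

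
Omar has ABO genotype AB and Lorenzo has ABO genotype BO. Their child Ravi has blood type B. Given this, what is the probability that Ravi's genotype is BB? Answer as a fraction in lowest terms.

1/2

Cross AB × BO → 1/4 AB, 1/4 AO, 1/4 BB, 1/4 BO.
Type-B genotypes among offspring: BB (1/4), BO (1/4); total 1/2.
P(BB | type B) = (1/4) / (1/2) = 1/2.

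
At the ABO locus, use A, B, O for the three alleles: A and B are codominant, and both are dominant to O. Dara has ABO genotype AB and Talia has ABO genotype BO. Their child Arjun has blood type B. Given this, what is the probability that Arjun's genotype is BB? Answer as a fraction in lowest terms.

1/2

Cross AB × BO → 1/4 AB, 1/4 AO, 1/4 BB, 1/4 BO.
Type-B genotypes among offspring: BB (1/4), BO (1/4); total 1/2.
P(BB | type B) = (1/4) / (1/2) = 1/2.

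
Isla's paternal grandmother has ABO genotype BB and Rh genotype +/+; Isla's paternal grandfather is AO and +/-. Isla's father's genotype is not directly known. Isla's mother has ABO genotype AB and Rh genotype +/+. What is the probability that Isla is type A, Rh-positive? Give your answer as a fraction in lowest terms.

Isla's father's ABO genotype from BB × AO: 1/2 AB, 1/2 BO.
Crossing each possibility with the mother AB and summing P(type A): 1/2·1/4 + 1/2·1/4 = 1/4.
Similarly for Rh via the father's Rh distribution: P(Rh+) = 1.
Independent loci: 1/4 × 1 = 1/4.

1/4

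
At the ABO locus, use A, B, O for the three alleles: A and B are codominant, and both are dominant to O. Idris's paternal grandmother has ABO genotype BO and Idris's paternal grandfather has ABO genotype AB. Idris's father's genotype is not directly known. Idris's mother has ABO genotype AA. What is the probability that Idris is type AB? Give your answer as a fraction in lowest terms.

Idris's father's ABO genotype from BO × AB: 1/4 AB, 1/4 AO, 1/4 BB, 1/4 BO.
Crossing each possibility with the mother AA and summing P(type AB): 1/4·1/2 + 1/4·0 + 1/4·1 + 1/4·1/2 = 1/2.

1/2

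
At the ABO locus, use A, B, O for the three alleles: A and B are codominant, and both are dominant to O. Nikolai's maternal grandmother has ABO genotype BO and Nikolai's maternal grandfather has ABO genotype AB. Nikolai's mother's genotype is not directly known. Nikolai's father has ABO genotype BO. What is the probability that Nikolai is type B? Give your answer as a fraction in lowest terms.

5/8

Nikolai's mother's ABO genotype from BO × AB: 1/4 AB, 1/4 AO, 1/4 BB, 1/4 BO.
Crossing each possibility with the father BO and summing P(type B): 1/4·1/2 + 1/4·1/4 + 1/4·1 + 1/4·3/4 = 5/8.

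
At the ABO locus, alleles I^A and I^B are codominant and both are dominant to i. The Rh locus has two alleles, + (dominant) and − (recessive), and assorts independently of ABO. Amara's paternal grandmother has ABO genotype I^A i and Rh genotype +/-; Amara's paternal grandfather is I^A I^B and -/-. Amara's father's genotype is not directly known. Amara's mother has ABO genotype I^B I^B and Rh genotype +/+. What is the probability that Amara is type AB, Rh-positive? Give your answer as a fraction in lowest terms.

1/2

Amara's father's ABO genotype from I^A i × I^A I^B: 1/4 I^A I^A, 1/4 I^A I^B, 1/4 I^A i, 1/4 I^B i.
Crossing each possibility with the mother I^B I^B and summing P(type AB): 1/4·1 + 1/4·1/2 + 1/4·1/2 + 1/4·0 = 1/2.
Similarly for Rh via the father's Rh distribution: P(Rh+) = 1.
Independent loci: 1/2 × 1 = 1/2.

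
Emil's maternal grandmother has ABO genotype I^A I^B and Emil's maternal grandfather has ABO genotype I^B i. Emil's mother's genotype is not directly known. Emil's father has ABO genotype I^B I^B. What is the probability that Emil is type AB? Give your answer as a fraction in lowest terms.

1/4

Emil's mother's ABO genotype from I^A I^B × I^B i: 1/4 I^A I^B, 1/4 I^A i, 1/4 I^B I^B, 1/4 I^B i.
Crossing each possibility with the father I^B I^B and summing P(type AB): 1/4·1/2 + 1/4·1/2 + 1/4·0 + 1/4·0 = 1/4.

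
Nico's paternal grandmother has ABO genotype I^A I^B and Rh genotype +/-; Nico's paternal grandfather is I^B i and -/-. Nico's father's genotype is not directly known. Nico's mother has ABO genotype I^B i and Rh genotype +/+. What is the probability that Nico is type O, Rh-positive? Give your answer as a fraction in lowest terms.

1/8

Nico's father's ABO genotype from I^A I^B × I^B i: 1/4 I^A I^B, 1/4 I^A i, 1/4 I^B I^B, 1/4 I^B i.
Crossing each possibility with the mother I^B i and summing P(type O): 1/4·0 + 1/4·1/4 + 1/4·0 + 1/4·1/4 = 1/8.
Similarly for Rh via the father's Rh distribution: P(Rh+) = 1.
Independent loci: 1/8 × 1 = 1/8.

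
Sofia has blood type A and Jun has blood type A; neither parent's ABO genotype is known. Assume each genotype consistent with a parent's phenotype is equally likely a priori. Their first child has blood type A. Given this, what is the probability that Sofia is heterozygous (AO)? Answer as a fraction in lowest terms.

Possible genotypes: Sofia ∈ {AA, AO}; Jun ∈ {AA, AO}.
Weight each parental genotype pair by prior × P(type-A child):
  AA × AA: posterior weight 4/15.
  AA × AO: posterior weight 4/15.
  AO × AA: posterior weight 4/15.
  AO × AO: posterior weight 1/5.
Sum the posterior weight over pairs where Sofia is AO: 7/15.

7/15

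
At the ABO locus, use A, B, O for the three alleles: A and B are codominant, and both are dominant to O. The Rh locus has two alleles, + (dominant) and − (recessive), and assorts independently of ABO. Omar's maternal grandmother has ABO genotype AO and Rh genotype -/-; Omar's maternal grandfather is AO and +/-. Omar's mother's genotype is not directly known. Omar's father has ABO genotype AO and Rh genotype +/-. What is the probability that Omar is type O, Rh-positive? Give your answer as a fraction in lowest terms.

Omar's mother's ABO genotype from AO × AO: 1/4 AA, 1/2 AO, 1/4 OO.
Crossing each possibility with the father AO and summing P(type O): 1/4·0 + 1/2·1/4 + 1/4·1/2 = 1/4.
Similarly for Rh via the mother's Rh distribution: P(Rh+) = 5/8.
Independent loci: 1/4 × 5/8 = 5/32.

5/32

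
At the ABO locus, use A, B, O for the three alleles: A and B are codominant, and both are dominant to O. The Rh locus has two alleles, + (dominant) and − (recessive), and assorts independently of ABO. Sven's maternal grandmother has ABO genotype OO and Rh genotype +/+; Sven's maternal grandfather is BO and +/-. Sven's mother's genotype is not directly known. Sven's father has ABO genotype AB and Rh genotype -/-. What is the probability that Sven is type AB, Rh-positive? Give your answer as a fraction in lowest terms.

Sven's mother's ABO genotype from OO × BO: 1/2 BO, 1/2 OO.
Crossing each possibility with the father AB and summing P(type AB): 1/2·1/4 + 1/2·0 = 1/8.
Similarly for Rh via the mother's Rh distribution: P(Rh+) = 3/4.
Independent loci: 1/8 × 3/4 = 3/32.

3/32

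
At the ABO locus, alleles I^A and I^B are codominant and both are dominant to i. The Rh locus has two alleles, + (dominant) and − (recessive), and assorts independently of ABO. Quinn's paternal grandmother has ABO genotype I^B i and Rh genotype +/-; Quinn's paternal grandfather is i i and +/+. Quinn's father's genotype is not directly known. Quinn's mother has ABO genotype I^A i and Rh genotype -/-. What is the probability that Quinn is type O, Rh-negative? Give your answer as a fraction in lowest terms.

Quinn's father's ABO genotype from I^B i × i i: 1/2 I^B i, 1/2 i i.
Crossing each possibility with the mother I^A i and summing P(type O): 1/2·1/4 + 1/2·1/2 = 3/8.
Similarly for Rh via the father's Rh distribution: P(Rh-) = 1/4.
Independent loci: 3/8 × 1/4 = 3/32.

3/32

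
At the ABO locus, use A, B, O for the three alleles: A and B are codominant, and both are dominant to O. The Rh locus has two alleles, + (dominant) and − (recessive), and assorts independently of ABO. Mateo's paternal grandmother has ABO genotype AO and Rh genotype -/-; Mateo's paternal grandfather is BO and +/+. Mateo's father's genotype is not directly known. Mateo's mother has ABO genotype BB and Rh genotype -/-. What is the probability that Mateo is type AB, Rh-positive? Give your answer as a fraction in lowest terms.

1/8

Mateo's father's ABO genotype from AO × BO: 1/4 AB, 1/4 AO, 1/4 BO, 1/4 OO.
Crossing each possibility with the mother BB and summing P(type AB): 1/4·1/2 + 1/4·1/2 + 1/4·0 + 1/4·0 = 1/4.
Similarly for Rh via the father's Rh distribution: P(Rh+) = 1/2.
Independent loci: 1/4 × 1/2 = 1/8.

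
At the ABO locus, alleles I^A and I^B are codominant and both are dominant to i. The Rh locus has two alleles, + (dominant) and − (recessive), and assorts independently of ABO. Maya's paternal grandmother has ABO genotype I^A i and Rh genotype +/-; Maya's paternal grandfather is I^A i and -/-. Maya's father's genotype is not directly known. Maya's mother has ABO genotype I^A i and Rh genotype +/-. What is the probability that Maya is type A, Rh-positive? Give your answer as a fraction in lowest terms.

Maya's father's ABO genotype from I^A i × I^A i: 1/4 I^A I^A, 1/2 I^A i, 1/4 i i.
Crossing each possibility with the mother I^A i and summing P(type A): 1/4·1 + 1/2·3/4 + 1/4·1/2 = 3/4.
Similarly for Rh via the father's Rh distribution: P(Rh+) = 5/8.
Independent loci: 3/4 × 5/8 = 15/32.

15/32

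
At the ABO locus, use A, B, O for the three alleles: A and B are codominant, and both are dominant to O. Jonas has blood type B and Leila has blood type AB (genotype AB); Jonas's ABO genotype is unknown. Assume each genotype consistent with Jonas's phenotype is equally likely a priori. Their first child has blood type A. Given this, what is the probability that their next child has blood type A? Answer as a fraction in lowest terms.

1/4

Possible genotypes: Jonas ∈ {BB, BO}; Leila ∈ {AB}.
Weight each parental genotype pair by prior × P(type-A child):
  BO × AB: posterior weight 1; P(next child type A) = 1/4.
Weighted sum = 1/4.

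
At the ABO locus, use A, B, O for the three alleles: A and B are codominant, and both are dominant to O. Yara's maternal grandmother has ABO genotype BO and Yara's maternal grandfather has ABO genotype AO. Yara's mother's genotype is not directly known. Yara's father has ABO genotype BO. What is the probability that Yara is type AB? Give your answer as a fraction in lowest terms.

Yara's mother's ABO genotype from BO × AO: 1/4 AB, 1/4 AO, 1/4 BO, 1/4 OO.
Crossing each possibility with the father BO and summing P(type AB): 1/4·1/4 + 1/4·1/4 + 1/4·0 + 1/4·0 = 1/8.

1/8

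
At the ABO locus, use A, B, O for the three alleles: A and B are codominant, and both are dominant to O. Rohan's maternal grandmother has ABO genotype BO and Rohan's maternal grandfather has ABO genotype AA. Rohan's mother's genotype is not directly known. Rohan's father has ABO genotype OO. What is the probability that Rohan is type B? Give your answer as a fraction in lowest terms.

1/4

Rohan's mother's ABO genotype from BO × AA: 1/2 AB, 1/2 AO.
Crossing each possibility with the father OO and summing P(type B): 1/2·1/2 + 1/2·0 = 1/4.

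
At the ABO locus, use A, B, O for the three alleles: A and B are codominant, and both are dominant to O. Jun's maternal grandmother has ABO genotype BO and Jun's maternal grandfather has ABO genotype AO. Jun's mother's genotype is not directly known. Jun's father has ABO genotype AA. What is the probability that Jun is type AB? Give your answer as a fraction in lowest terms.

1/4

Jun's mother's ABO genotype from BO × AO: 1/4 AB, 1/4 AO, 1/4 BO, 1/4 OO.
Crossing each possibility with the father AA and summing P(type AB): 1/4·1/2 + 1/4·0 + 1/4·1/2 + 1/4·0 = 1/4.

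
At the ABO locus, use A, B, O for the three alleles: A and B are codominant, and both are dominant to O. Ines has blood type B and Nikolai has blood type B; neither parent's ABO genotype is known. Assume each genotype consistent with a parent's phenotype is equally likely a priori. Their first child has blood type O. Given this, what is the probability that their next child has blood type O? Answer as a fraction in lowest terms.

1/4

Possible genotypes: Ines ∈ {BB, BO}; Nikolai ∈ {BB, BO}.
Weight each parental genotype pair by prior × P(type-O child):
  BO × BO: posterior weight 1; P(next child type O) = 1/4.
Weighted sum = 1/4.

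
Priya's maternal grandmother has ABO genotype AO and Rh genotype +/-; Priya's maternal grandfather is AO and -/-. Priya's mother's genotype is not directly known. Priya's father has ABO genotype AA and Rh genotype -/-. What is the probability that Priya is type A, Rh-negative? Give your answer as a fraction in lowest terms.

3/4

Priya's mother's ABO genotype from AO × AO: 1/4 AA, 1/2 AO, 1/4 OO.
Crossing each possibility with the father AA and summing P(type A): 1/4·1 + 1/2·1 + 1/4·1 = 1.
Similarly for Rh via the mother's Rh distribution: P(Rh-) = 3/4.
Independent loci: 1 × 3/4 = 3/4.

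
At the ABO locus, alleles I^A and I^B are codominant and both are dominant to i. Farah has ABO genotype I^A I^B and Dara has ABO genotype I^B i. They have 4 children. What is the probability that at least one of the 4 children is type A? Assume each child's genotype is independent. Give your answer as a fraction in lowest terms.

175/256

ABO cross I^A I^B × I^B i → 1/4 A, 1/2 B, 1/4 AB.
So P(type A) = 1/4 per child.
P(none) = (3/4)^4 = 81/256; P(at least one) = 1 − 81/256 = 175/256.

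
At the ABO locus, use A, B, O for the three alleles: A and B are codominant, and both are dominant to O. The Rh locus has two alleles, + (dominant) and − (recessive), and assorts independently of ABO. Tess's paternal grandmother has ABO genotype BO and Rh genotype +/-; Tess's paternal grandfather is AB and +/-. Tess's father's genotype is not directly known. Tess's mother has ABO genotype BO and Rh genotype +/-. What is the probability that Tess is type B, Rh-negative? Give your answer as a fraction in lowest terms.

5/32

Tess's father's ABO genotype from BO × AB: 1/4 AB, 1/4 AO, 1/4 BB, 1/4 BO.
Crossing each possibility with the mother BO and summing P(type B): 1/4·1/2 + 1/4·1/4 + 1/4·1 + 1/4·3/4 = 5/8.
Similarly for Rh via the father's Rh distribution: P(Rh-) = 1/4.
Independent loci: 5/8 × 1/4 = 5/32.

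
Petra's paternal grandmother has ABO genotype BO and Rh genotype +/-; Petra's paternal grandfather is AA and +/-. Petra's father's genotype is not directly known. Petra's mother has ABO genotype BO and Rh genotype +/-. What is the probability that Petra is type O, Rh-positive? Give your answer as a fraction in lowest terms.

3/32

Petra's father's ABO genotype from BO × AA: 1/2 AB, 1/2 AO.
Crossing each possibility with the mother BO and summing P(type O): 1/2·0 + 1/2·1/4 = 1/8.
Similarly for Rh via the father's Rh distribution: P(Rh+) = 3/4.
Independent loci: 1/8 × 3/4 = 3/32.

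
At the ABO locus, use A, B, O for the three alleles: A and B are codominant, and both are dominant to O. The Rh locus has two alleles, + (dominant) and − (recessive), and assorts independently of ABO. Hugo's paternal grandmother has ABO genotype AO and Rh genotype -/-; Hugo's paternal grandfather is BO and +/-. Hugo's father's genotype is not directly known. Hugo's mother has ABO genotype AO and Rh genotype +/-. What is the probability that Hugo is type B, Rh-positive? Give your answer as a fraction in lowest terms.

5/64

Hugo's father's ABO genotype from AO × BO: 1/4 AB, 1/4 AO, 1/4 BO, 1/4 OO.
Crossing each possibility with the mother AO and summing P(type B): 1/4·1/4 + 1/4·0 + 1/4·1/4 + 1/4·0 = 1/8.
Similarly for Rh via the father's Rh distribution: P(Rh+) = 5/8.
Independent loci: 1/8 × 5/8 = 5/64.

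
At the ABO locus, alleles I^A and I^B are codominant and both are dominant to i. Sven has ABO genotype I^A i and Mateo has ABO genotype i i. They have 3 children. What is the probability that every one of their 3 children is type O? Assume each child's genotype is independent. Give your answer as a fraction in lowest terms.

ABO cross I^A i × i i → 1/2 O, 1/2 A.
So P(type O) = 1/2 per child.
All 3 independent: (1/2)^3 = 1/8.

1/8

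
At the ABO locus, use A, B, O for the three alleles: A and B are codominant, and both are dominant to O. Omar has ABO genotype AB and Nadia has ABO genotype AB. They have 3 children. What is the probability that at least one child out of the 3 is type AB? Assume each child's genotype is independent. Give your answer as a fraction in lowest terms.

7/8

ABO cross AB × AB → 1/4 A, 1/4 B, 1/2 AB.
So P(type AB) = 1/2 per child.
P(none) = (1/2)^3 = 1/8; P(at least one) = 1 − 1/8 = 7/8.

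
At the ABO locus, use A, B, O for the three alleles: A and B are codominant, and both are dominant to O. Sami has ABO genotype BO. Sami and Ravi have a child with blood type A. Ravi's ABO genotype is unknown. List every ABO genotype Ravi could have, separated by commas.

For each candidate genotype of Ravi, check whether crossing it with BO can produce every observed child phenotype.
  AA → possible child types {A, AB} ✓
  AB → possible child types {A, B, AB} ✓
  AO → possible child types {O, A, B, AB} ✓
  BB → possible child types {B} ✗
  BO → possible child types {O, B} ✗
  OO → possible child types {O, B} ✗

AA, AB, AO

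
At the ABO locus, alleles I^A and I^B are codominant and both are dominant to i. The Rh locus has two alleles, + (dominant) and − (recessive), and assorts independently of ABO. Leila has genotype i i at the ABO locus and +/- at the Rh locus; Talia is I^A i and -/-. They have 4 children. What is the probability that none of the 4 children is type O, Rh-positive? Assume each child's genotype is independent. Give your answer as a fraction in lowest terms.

81/256

ABO cross i i × I^A i → 1/2 O, 1/2 A.
Rh cross +/- × -/- → 1/2 Rh+, 1/2 Rh-; so P(type O, Rh-positive) = 1/2 × 1/2 = 1/4 per child.
P(not type O, Rh-positive) = 3/4 for one child; (3/4)^4 = 81/256.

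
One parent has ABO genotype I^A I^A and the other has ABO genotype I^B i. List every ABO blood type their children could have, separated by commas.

Gametes from I^A I^A × I^B i give offspring ABO genotypes I^A I^B, I^A i, i.e. phenotypes A, AB.

A, AB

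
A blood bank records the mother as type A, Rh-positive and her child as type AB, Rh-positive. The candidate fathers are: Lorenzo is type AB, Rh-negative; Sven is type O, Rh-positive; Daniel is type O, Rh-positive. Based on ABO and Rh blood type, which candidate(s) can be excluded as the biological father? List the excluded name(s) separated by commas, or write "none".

Sven, Daniel

A candidate is excluded only if no genotype consistent with his phenotype could produce a type AB, Rh-positive child with a type A, Rh-positive mother.
Sven (type O, Rh+): no genotype consistent with that phenotype can produce a type-AB Rh+ child with a type-A mother.
Daniel (type O, Rh+): no genotype consistent with that phenotype can produce a type-AB Rh+ child with a type-A mother.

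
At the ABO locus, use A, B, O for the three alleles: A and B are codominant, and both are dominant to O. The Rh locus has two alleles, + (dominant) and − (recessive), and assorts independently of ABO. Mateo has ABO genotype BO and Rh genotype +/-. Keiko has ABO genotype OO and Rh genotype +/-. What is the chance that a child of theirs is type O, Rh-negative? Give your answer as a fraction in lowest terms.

ABO cross BO × OO → offspring phenotypes: 1/2 O, 1/2 B.
Rh cross +/- × +/- → 3/4 Rh+, 1/4 Rh-.
Independent loci: P(type O, Rh-negative) = 1/2 × 1/4 = 1/8.

1/8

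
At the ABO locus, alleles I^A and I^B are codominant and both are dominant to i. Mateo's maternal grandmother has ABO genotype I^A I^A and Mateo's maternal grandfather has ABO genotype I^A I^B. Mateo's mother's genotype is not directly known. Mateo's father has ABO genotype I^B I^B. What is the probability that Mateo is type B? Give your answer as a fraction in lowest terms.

1/4

Mateo's mother's ABO genotype from I^A I^A × I^A I^B: 1/2 I^A I^A, 1/2 I^A I^B.
Crossing each possibility with the father I^B I^B and summing P(type B): 1/2·0 + 1/2·1/2 = 1/4.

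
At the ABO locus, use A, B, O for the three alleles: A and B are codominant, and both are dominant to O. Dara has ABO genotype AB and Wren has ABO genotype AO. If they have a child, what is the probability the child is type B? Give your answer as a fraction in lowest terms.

ABO cross AB × AO → offspring phenotypes: 1/2 A, 1/4 B, 1/4 AB.
So P(type B) = 1/4.

1/4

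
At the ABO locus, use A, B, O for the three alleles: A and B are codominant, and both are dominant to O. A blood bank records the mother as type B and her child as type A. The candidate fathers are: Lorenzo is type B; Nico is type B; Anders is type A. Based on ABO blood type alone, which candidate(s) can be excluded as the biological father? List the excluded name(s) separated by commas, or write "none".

Lorenzo, Nico

A candidate is excluded only if no genotype consistent with his phenotype could produce a type A child with a type B mother.
Lorenzo (type B): no genotype consistent with that phenotype can produce a type-A child with a type-B mother.
Nico (type B): no genotype consistent with that phenotype can produce a type-A child with a type-B mother.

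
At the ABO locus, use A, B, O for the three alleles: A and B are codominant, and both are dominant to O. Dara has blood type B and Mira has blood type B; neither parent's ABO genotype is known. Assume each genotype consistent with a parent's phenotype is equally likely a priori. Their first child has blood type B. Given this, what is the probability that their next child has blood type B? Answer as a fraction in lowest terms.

19/20

Possible genotypes: Dara ∈ {BB, BO}; Mira ∈ {BB, BO}.
Weight each parental genotype pair by prior × P(type-B child):
  BB × BB: posterior weight 4/15; P(next child type B) = 1.
  BB × BO: posterior weight 4/15; P(next child type B) = 1.
  BO × BB: posterior weight 4/15; P(next child type B) = 1.
  BO × BO: posterior weight 1/5; P(next child type B) = 3/4.
Weighted sum = 19/20.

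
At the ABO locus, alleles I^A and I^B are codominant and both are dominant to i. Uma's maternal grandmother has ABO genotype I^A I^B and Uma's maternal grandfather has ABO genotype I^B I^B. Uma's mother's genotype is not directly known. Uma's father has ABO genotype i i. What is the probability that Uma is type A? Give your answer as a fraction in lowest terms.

1/4

Uma's mother's ABO genotype from I^A I^B × I^B I^B: 1/2 I^A I^B, 1/2 I^B I^B.
Crossing each possibility with the father i i and summing P(type A): 1/2·1/2 + 1/2·0 = 1/4.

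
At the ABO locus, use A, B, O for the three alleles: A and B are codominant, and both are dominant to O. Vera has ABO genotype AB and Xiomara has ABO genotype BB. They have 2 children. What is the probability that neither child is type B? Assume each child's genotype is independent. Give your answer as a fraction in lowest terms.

ABO cross AB × BB → 1/2 B, 1/2 AB.
So P(type B) = 1/2 per child.
P(not type B) = 1/2 for one child; (1/2)^2 = 1/4.

1/4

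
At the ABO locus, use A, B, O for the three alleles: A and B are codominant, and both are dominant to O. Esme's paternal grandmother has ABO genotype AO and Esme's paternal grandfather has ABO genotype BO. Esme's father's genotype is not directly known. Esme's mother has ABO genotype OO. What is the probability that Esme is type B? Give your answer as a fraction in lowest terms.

Esme's father's ABO genotype from AO × BO: 1/4 AB, 1/4 AO, 1/4 BO, 1/4 OO.
Crossing each possibility with the mother OO and summing P(type B): 1/4·1/2 + 1/4·0 + 1/4·1/2 + 1/4·0 = 1/4.

1/4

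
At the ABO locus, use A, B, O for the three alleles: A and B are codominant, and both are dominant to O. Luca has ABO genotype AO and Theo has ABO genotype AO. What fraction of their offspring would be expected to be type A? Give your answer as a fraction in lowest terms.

ABO cross AO × AO → offspring phenotypes: 1/4 O, 3/4 A.
So P(type A) = 3/4.

3/4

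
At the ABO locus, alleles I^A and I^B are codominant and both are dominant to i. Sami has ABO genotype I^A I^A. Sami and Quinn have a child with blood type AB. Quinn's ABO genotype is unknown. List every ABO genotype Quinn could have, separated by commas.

I^A I^B, I^B I^B, I^B i

For each candidate genotype of Quinn, check whether crossing it with I^A I^A can produce every observed child phenotype.
  I^A I^A → possible child types {A} ✗
  I^A I^B → possible child types {A, AB} ✓
  I^A i → possible child types {A} ✗
  I^B I^B → possible child types {AB} ✓
  I^B i → possible child types {A, AB} ✓
  i i → possible child types {A} ✗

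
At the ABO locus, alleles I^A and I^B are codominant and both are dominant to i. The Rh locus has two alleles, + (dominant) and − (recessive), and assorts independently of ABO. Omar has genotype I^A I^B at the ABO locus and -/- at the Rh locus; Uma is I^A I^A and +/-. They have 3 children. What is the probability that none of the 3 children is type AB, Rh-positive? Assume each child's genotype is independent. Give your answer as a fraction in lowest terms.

ABO cross I^A I^B × I^A I^A → 1/2 A, 1/2 AB.
Rh cross -/- × +/- → 1/2 Rh+, 1/2 Rh-; so P(type AB, Rh-positive) = 1/2 × 1/2 = 1/4 per child.
P(not type AB, Rh-positive) = 3/4 for one child; (3/4)^3 = 27/64.

27/64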